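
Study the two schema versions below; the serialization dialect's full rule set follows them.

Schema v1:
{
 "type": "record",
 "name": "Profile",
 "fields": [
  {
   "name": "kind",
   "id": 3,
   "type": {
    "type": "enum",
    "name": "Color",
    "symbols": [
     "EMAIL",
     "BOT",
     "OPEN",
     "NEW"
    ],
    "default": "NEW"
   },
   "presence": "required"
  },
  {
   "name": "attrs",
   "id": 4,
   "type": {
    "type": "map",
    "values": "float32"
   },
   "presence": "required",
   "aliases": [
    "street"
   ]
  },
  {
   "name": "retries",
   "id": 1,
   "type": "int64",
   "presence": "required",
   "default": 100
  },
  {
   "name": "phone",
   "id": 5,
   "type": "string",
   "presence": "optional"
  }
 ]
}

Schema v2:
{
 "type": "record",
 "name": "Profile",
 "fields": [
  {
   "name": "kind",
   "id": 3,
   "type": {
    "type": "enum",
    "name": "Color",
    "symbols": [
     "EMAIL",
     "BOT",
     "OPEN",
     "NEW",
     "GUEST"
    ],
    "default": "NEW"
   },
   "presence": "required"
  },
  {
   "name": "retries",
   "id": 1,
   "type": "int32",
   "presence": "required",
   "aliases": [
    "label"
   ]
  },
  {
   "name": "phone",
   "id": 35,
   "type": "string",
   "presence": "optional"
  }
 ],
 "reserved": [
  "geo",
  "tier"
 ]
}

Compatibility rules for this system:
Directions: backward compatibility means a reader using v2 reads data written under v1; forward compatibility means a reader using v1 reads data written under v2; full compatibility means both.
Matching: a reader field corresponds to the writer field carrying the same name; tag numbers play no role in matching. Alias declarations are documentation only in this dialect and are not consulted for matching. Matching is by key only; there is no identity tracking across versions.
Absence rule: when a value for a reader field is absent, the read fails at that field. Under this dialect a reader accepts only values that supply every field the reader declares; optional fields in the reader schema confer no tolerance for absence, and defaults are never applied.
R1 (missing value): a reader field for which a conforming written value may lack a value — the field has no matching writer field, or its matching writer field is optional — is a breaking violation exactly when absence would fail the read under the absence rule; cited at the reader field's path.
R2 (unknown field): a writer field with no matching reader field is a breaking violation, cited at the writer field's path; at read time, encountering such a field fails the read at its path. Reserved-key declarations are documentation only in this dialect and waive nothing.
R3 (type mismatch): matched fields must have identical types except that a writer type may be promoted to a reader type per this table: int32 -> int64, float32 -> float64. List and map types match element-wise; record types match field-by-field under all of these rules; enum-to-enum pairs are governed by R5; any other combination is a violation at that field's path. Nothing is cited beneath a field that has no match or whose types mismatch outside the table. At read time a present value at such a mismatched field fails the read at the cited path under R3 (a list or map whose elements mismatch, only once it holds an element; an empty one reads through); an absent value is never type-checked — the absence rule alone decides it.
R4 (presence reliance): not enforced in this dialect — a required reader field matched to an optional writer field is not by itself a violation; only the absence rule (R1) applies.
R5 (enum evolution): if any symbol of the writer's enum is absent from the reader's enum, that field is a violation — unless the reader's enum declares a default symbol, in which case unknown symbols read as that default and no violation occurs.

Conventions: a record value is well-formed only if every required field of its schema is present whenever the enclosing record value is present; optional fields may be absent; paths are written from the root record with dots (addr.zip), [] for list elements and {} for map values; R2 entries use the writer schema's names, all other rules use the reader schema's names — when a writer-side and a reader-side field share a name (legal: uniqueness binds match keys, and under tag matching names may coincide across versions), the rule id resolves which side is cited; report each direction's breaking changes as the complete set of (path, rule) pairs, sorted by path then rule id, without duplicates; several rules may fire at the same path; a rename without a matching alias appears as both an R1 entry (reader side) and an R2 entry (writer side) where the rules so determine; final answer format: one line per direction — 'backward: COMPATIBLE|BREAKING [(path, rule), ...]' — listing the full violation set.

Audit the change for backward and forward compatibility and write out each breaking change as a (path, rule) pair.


arrows below run writer -> reader for Profile
backward for Profile (reader v2, writer v1):
  kind: Color -> Color, writer required; from kind
  retries: int64 -> int32, writer required; from retries
  phone: string -> string, writer optional; from phone
  leftover writer field: attrs
  breaking: (attrs, R2)
  breaking: (phone, R1)
  breaking: (retries, R3)
  => 3 violation(s): backward is BREAKING for Profile
forward for Profile (reader v1, writer v2):
  kind: Color -> Color, writer required; from kind
  no writer field matches reader attrs
  retries: int32 -> int64, writer required; from retries
  phone: string -> string, writer optional; from phone
  breaking: (attrs, R1)
  breaking: (phone, R1)
  => 2 violation(s): forward is BREAKING for Profile

backward: BREAKING [(attrs, R2), (phone, R1), (retries, R3)]; forward: BREAKING [(attrs, R1), (phone, R1)]


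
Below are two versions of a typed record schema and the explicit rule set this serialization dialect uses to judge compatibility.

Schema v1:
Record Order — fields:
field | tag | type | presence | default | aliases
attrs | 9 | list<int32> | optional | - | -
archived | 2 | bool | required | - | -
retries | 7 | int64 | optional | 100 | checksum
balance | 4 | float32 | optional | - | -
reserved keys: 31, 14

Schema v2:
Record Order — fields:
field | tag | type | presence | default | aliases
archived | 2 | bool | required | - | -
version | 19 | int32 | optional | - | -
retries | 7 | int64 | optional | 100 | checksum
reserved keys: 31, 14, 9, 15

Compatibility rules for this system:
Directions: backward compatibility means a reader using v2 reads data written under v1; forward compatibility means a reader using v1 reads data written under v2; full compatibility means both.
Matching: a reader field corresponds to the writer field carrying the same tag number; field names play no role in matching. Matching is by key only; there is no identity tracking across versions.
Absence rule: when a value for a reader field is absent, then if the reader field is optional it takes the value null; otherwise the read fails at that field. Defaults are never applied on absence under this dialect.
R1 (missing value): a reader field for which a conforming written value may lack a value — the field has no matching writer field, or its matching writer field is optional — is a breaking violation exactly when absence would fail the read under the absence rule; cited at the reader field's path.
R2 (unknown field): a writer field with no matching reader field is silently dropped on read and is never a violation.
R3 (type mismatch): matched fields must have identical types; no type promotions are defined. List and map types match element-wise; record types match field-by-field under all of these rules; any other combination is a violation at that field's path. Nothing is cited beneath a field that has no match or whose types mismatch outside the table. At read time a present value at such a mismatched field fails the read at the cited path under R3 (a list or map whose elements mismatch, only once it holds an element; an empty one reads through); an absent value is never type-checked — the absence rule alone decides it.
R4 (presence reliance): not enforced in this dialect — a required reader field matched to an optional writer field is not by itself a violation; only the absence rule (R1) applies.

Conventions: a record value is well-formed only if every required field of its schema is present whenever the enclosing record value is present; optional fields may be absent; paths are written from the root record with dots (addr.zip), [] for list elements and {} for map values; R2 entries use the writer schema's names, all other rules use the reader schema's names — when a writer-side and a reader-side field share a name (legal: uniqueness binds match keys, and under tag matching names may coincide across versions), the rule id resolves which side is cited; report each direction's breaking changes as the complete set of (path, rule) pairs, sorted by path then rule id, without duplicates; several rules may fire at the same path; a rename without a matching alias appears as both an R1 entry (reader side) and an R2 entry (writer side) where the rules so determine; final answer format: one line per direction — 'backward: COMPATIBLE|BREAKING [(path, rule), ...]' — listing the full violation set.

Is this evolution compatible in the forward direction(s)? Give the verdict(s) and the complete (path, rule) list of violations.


in Order below, arrows point writer -> reader
forward on Order — v1 reading data written by v2:
  no writer field matches reader attrs
  archived <- archived (bool -> bool, writer required)
  retries <- retries (int64 -> int64, writer optional)
  no writer field matches reader balance
  version (writer side), unknown to reader
  nothing fires on Order: forward is COMPATIBLE
the other Order changes do not affect what is asked:
  added field version to record Order: optional int32, tag 19 (in v2 it sits immediately before retries) -> triggers nothing under Order's printed rules — same verdict
  removed field balance from record Order -> triggers nothing under Order's printed rules — same verdict
  removed field attrs from record Order (its key 9 joins the reserved list) -> triggers nothing under Order's printed rules — same verdict

forward: COMPATIBLE []


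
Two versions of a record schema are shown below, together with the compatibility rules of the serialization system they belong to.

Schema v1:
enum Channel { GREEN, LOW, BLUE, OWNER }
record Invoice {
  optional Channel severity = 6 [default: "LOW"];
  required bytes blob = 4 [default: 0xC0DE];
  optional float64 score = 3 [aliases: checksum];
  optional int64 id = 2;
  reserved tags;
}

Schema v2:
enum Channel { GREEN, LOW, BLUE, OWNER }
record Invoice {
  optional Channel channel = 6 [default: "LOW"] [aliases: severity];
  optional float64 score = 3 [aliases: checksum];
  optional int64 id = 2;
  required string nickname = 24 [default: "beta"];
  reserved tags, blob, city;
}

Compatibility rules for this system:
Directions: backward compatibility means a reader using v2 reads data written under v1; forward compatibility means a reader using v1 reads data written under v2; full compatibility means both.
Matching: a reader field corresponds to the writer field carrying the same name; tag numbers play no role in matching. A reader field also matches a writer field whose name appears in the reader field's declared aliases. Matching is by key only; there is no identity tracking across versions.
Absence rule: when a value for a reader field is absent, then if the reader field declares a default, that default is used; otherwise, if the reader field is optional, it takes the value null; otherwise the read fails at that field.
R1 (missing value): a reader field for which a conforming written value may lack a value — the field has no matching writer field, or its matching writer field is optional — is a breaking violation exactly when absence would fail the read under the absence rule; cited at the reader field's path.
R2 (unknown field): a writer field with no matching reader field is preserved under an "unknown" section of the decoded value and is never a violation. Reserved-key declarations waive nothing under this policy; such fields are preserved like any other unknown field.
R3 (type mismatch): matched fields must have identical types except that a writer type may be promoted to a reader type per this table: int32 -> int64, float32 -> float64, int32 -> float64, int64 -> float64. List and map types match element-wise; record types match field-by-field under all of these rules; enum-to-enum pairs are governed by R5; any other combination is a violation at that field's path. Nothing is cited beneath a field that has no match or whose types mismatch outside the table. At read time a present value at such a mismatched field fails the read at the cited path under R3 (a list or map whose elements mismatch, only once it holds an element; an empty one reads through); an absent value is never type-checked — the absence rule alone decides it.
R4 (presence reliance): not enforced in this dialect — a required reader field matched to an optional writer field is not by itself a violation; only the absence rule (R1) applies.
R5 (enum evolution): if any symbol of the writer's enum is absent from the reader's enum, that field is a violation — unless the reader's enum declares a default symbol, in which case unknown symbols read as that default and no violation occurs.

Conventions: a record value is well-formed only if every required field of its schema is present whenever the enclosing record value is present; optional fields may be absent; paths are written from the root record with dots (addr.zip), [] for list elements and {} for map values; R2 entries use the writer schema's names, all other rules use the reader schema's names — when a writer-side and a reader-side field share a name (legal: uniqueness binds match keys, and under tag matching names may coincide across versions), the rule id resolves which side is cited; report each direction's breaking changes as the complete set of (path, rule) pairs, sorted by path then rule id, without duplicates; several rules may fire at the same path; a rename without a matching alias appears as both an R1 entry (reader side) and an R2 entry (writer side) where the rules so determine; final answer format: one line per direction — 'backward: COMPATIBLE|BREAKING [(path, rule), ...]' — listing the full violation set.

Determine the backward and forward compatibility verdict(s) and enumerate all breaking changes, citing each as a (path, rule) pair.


backward: COMPATIBLE []; forward: COMPATIBLE []

each type pair in Invoice: writer, then reader
backward analysis of Invoice with v2 as reader and v1 as writer:
  channel: Channel -> Channel, writer optional; from severity
  score: float64 -> float64, writer optional; from score
  id: int64 -> int64, writer optional; from id
  nickname: no writer match
  blob (writer side), unknown to reader
  => backward verdict for Invoice: COMPATIBLE, no violations
forward analysis of Invoice with v1 as reader and v2 as writer:
  severity: no writer match
  blob: no writer match
  score: float64 -> float64, writer optional; from score
  id: int64 -> int64, writer optional; from id
  channel (writer side), unknown to reader
  nickname (writer side), unknown to reader
  => forward verdict for Invoice: COMPATIBLE, no violations


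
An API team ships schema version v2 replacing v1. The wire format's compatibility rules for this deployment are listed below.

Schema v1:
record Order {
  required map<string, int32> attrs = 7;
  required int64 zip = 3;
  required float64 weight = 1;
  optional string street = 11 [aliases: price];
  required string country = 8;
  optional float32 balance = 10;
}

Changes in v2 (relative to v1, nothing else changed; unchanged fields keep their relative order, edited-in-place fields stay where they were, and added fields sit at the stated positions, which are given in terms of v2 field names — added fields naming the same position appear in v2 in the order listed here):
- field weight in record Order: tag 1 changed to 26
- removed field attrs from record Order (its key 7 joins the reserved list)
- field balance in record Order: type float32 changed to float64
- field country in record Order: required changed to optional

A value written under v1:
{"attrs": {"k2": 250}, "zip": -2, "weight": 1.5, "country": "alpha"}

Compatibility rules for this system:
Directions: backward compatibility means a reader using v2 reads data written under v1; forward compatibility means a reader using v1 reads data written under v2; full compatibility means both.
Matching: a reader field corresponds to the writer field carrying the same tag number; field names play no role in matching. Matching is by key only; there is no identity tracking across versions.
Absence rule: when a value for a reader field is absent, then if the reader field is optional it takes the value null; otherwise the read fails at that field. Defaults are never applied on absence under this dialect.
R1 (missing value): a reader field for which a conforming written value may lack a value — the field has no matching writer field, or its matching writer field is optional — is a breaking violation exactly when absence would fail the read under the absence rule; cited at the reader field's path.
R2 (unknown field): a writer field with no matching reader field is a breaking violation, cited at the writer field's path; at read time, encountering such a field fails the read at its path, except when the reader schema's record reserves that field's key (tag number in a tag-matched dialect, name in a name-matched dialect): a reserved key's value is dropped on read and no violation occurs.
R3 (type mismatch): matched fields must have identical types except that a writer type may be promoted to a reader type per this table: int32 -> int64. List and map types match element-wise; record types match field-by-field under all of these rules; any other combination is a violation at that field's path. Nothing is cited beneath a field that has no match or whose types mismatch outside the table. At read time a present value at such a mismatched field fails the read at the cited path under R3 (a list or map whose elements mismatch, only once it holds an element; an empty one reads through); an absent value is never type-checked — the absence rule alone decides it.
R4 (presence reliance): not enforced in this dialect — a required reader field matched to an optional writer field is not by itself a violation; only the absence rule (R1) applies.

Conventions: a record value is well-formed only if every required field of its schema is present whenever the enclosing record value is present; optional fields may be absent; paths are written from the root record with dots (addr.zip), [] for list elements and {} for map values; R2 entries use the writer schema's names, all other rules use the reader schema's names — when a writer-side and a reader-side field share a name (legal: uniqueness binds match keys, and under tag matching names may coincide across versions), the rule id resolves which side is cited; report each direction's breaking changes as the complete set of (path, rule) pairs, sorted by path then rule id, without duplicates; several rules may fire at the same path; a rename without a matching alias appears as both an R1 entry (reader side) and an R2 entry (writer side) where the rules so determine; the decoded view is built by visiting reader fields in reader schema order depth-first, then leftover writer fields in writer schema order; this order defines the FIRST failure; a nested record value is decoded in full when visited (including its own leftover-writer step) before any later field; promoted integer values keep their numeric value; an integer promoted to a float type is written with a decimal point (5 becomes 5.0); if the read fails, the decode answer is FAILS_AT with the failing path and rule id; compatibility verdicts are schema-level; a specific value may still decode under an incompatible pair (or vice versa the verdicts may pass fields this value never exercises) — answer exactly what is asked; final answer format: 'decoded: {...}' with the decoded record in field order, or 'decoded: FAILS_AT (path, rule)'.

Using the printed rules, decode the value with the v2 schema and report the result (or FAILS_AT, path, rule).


each type pair in Order: writer, then reader
decoding the Order value with the v2 reader:
  zip := -2
  read fails at weight under R1 (no fill)
  => FAILS_AT (weight, R1)
diffs on Order not affecting the asked answer:
  removed field attrs from record Order (its key 7 joins the reserved list) -> affects the rule determinations only; this particular Order value decodes identically
  field balance in record Order: type float32 changed to float64 -> affects the rule determinations only; this particular Order value decodes identically
  field country in record Order: required changed to optional -> affects the rule determinations only; this particular Order value decodes identically

decoded: FAILS_AT (weight, R1)


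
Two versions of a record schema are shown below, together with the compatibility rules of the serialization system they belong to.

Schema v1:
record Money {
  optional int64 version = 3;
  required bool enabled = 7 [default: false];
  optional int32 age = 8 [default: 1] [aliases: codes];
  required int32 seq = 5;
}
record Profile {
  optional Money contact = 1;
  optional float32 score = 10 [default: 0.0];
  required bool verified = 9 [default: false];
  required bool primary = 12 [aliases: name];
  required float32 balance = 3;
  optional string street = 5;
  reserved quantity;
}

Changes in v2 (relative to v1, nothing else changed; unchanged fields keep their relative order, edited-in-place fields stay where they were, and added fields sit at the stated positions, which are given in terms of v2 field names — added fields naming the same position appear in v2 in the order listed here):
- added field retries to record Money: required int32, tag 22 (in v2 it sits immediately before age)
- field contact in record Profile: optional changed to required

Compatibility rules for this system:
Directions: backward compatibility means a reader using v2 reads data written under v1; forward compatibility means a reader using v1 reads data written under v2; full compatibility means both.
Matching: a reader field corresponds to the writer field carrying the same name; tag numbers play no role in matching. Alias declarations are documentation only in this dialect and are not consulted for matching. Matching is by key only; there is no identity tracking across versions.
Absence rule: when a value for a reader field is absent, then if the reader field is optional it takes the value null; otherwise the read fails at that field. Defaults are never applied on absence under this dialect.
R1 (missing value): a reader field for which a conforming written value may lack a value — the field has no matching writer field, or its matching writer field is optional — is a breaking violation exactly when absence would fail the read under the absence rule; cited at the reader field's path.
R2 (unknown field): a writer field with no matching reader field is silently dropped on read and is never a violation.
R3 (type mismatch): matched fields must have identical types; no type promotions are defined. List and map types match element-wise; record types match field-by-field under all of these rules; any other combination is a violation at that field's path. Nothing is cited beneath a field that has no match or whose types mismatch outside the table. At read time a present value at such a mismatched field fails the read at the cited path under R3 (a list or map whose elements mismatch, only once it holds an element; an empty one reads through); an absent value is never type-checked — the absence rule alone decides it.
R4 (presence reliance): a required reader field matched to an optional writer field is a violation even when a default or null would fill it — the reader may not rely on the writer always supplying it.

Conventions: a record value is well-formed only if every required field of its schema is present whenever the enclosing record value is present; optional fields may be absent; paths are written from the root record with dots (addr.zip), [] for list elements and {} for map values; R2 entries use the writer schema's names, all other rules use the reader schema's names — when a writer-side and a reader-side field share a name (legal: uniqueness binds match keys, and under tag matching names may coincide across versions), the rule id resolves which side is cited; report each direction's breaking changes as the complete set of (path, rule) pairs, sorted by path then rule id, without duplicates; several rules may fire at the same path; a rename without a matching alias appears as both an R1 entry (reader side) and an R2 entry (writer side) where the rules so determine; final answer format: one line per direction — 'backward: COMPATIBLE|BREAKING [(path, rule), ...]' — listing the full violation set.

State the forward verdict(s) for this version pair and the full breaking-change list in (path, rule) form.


in Profile below, arrows point writer -> reader
forward on Profile — v1 reading data written by v2:
  contact: paired with writer contact (Money -> Money; writer required)
  score: paired with writer score (float32 -> float32; writer optional)
  verified: paired with writer verified (bool -> bool; writer required)
  primary: paired with writer primary (bool -> bool; writer required)
  balance: paired with writer balance (float32 -> float32; writer required)
  street: paired with writer street (string -> string; writer optional)
  contact.version: paired with writer contact.version (int64 -> int64; writer optional)
  contact.enabled: paired with writer contact.enabled (bool -> bool; writer required)
  contact.age: paired with writer contact.age (int32 -> int32; writer optional)
  contact.seq: paired with writer contact.seq (int32 -> int32; writer required)
  contact.retries (writer side), unknown to reader
  => forward: COMPATIBLE
remaining Profile differences; none change what is asked:
  added field retries to record Money: required int32, tag 22 (in v2 it sits immediately before age) -> affects backward compatibility only, which is not asked
  field contact in record Profile: optional changed to required -> affects backward compatibility only, which is not asked

forward: COMPATIBLE []


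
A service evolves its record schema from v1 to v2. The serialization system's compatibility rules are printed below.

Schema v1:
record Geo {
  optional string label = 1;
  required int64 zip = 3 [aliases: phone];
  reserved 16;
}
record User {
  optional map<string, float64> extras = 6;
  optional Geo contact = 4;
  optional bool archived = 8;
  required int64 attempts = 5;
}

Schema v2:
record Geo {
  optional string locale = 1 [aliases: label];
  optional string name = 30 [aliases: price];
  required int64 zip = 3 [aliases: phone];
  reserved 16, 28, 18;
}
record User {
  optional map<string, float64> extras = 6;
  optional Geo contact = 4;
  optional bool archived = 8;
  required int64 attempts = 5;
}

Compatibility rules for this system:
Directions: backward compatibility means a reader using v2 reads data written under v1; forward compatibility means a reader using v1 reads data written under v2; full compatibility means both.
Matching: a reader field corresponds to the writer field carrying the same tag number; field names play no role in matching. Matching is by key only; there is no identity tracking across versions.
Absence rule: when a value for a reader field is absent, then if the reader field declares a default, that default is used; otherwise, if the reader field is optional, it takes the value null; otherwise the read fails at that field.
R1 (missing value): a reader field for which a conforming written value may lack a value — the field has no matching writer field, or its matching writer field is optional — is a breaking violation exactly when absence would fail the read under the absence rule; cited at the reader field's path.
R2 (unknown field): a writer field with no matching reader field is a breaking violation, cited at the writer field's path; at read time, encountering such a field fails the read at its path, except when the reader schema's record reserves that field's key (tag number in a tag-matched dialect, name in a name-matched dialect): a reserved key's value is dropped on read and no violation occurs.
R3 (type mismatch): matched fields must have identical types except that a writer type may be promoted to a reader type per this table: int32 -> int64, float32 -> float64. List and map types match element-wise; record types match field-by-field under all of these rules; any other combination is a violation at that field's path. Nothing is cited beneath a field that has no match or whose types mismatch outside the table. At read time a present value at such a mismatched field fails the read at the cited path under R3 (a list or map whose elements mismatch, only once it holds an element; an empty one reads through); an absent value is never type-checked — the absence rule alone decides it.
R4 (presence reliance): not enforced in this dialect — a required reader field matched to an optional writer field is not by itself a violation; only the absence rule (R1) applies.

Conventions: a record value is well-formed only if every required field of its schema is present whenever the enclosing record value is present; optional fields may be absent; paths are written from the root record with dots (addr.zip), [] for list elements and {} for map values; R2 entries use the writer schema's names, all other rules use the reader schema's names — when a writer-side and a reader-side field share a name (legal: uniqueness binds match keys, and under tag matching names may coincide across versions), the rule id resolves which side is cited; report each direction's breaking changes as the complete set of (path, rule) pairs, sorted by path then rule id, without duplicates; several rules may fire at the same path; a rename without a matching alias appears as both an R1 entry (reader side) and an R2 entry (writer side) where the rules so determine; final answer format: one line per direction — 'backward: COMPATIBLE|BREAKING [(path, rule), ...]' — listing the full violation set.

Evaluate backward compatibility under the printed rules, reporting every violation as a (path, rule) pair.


backward: COMPATIBLE []

each type pair in User: writer, then reader
checking backward for User: reader v2 against writer v1:
  map<string, float64> -> map<string, float64>, writer optional: extras aligns to extras
  Geo -> Geo, writer optional: contact aligns to contact
  bool -> bool, writer optional: archived aligns to archived
  int64 -> int64, writer required: attempts aligns to attempts
  string -> string, writer optional: contact.locale aligns to contact.label
  contact.name: no writer-side match
  int64 -> int64, writer required: contact.zip aligns to contact.zip
  => backward: COMPATIBLE
the rest of the User diff is inert for this question:
  renamed field label to locale in record Geo (alias label declared on the renamed field) -> triggers nothing under User's printed rules — same verdict
  added field name to record Geo: optional string, tag 30 (in v2 it sits immediately before zip) -> affects forward compatibility only, which is not asked


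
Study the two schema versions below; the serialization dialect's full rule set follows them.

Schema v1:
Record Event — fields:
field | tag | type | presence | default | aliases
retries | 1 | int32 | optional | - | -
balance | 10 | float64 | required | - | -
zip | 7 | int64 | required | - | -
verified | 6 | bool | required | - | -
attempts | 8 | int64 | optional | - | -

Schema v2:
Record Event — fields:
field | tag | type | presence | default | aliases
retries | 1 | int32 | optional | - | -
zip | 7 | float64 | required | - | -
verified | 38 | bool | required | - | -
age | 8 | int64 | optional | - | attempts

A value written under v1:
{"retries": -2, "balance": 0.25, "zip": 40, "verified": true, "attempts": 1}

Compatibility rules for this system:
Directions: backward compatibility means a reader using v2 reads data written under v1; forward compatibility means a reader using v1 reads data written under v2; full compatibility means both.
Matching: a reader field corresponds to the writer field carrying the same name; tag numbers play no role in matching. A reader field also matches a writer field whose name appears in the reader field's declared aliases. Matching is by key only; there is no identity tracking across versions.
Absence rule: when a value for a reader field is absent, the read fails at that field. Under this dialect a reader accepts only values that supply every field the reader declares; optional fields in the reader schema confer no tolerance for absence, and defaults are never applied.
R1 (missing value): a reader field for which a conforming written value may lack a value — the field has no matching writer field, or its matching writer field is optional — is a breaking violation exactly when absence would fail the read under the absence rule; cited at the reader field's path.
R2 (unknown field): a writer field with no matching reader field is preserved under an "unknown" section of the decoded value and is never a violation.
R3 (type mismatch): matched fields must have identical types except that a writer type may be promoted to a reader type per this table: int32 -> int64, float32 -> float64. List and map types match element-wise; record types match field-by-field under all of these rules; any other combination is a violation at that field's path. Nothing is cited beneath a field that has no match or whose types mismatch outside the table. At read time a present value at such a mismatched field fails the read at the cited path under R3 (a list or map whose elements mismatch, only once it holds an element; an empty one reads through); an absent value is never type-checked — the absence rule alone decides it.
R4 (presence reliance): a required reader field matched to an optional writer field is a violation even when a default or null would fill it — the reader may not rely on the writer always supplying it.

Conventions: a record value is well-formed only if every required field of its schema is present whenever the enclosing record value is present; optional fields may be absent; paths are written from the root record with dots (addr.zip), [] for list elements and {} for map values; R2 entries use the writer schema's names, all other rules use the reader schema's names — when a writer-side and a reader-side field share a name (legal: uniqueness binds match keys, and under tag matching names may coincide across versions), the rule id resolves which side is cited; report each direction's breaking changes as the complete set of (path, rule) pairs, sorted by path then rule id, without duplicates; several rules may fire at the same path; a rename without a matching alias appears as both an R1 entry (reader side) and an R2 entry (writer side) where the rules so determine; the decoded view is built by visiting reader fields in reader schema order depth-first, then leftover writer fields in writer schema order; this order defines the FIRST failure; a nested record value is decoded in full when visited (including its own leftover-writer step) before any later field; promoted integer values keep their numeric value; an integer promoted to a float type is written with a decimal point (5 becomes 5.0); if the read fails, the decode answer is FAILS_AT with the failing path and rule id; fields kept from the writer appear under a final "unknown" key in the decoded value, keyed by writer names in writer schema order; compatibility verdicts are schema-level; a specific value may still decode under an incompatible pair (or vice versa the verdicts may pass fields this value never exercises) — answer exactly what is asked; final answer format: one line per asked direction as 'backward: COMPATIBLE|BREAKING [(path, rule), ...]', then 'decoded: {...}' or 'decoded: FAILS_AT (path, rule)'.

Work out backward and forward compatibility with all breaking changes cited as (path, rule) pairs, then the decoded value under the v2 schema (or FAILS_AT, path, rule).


each type pair in Event: writer, then reader
backward analysis of Event with v2 as reader and v1 as writer:
  writer optional, int32 -> int32: reader retries maps from writer retries
  writer required, int64 -> float64: reader zip maps from writer zip
  writer required, bool -> bool: reader verified maps from writer verified
  writer optional, int64 -> int64: reader age maps from writer attempts
  leftover writer field: balance
  violation R1 at age
  violation R1 at retries
  violation R3 at zip
  => backward verdict for Event: BREAKING, 3 violation(s)
forward analysis of Event with v1 as reader and v2 as writer:
  writer optional, int32 -> int32: reader retries maps from writer retries
  balance: no writer-side match
  writer required, float64 -> int64: reader zip maps from writer zip
  writer required, bool -> bool: reader verified maps from writer verified
  attempts: no writer-side match
  leftover writer field: age
  violation R1 at attempts
  violation R1 at balance
  violation R1 at retries
  violation R3 at zip
  => forward verdict for Event: BREAKING, 4 violation(s)
decode walk for Event under reader schema v2:
  retries := -2
  read fails at zip under R3
  => FAILS_AT (zip, R3)

backward: BREAKING [(age, R1), (retries, R1), (zip, R3)]; forward: BREAKING [(attempts, R1), (balance, R1), (retries, R1), (zip, R3)]; decoded: FAILS_AT (zip, R3)


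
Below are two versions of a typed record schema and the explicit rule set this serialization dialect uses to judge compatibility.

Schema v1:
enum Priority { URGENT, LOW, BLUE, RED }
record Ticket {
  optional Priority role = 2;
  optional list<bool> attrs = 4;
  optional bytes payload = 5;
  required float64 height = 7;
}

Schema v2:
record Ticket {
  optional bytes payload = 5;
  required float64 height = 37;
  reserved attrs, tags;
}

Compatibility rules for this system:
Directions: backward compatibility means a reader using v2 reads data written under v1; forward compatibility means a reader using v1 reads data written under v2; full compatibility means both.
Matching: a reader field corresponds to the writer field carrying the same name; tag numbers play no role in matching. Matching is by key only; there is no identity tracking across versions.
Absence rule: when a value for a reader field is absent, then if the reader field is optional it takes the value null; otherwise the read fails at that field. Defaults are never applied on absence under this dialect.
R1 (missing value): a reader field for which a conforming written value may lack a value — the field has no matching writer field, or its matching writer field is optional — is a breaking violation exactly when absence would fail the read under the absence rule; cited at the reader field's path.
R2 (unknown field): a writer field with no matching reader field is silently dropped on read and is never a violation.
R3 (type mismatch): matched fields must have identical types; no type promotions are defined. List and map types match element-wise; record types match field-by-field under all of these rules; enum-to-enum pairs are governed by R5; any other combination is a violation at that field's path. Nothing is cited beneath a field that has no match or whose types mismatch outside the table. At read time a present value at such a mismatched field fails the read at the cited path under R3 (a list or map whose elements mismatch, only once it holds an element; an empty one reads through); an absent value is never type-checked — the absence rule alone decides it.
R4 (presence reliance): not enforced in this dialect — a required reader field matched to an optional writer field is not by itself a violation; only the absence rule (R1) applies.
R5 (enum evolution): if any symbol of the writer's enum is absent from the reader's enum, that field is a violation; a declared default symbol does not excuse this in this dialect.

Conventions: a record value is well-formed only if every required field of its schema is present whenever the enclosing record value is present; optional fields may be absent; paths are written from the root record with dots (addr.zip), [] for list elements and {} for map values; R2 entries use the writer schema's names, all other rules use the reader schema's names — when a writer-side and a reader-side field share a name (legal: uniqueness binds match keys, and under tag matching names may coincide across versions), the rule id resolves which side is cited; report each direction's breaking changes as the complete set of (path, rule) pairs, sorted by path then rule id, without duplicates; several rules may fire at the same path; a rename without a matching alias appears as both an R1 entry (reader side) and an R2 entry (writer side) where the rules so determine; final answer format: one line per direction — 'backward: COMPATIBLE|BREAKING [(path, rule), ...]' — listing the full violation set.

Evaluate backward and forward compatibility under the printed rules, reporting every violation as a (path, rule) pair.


backward: COMPATIBLE []; forward: COMPATIBLE []

each type pair in Ticket: writer, then reader
backward for Ticket (reader v2, writer v1):
  payload <- payload (bytes -> bytes, writer optional)
  height <- height (float64 -> float64, writer required)
  writer role: unknown to reader
  writer attrs: unknown to reader
  => backward verdict for Ticket: COMPATIBLE, no violations
forward for Ticket (reader v1, writer v2):
  role: no writer match
  attrs: no writer match
  payload <- payload (bytes -> bytes, writer optional)
  height <- height (float64 -> float64, writer required)
  => forward verdict for Ticket: COMPATIBLE, no violations
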